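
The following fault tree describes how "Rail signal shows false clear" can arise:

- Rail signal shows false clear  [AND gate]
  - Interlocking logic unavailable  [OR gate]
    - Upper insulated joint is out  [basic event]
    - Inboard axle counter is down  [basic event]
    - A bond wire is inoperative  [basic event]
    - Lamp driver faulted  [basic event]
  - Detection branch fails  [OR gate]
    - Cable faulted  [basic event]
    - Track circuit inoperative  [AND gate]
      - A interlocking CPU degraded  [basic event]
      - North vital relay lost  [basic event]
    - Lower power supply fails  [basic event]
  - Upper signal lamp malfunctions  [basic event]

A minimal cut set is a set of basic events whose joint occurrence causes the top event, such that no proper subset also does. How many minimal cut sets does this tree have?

Interlocking logic unavailable [OR]: union of children's cut sets → 4 cut set(s).
Track circuit inoperative [AND]: one cut set from each child combined → 1 × 1 = 1 cut set(s).
Detection branch fails [OR]: union of children's cut sets → 3 cut set(s).
Rail signal shows false clear [AND]: one cut set from each child combined → 4 × 3 × 1 = 12 cut set(s).

12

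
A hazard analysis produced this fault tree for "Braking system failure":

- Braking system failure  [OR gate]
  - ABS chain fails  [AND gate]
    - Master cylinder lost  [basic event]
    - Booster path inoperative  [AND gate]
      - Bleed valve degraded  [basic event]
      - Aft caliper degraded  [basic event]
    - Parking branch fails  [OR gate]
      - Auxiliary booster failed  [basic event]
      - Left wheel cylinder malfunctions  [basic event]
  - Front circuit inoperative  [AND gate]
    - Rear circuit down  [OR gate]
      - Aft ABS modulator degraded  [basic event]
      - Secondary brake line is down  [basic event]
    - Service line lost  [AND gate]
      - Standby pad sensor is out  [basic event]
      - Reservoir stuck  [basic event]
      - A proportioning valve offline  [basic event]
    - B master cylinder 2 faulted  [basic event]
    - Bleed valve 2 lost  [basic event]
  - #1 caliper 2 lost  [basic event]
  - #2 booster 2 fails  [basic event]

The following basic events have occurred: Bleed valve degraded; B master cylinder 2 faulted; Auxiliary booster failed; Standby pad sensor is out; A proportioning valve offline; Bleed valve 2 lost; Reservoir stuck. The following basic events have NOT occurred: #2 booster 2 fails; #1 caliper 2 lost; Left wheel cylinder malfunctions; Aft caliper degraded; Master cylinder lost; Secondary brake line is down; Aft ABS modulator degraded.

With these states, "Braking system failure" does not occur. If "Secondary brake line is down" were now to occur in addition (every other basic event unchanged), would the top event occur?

Yes

Counterfactual: set "Secondary brake line is down" to occurred.
Booster path inoperative [AND]: Bleed valve degraded=occurs, Aft caliper degraded=not → not all inputs occur → does not occur.
Parking branch fails [OR]: Auxiliary booster failed=occurs, Left wheel cylinder malfunctions=not → at least one input occurs → occurs.
ABS chain fails [AND]: Master cylinder lost=not, Booster path inoperative=not, Parking branch fails=occurs → not all inputs occur → does not occur.
Rear circuit down [OR]: Aft ABS modulator degraded=not, Secondary brake line is down=occurs → at least one input occurs → occurs.
Service line lost [AND]: Standby pad sensor is out=occurs, Reservoir stuck=occurs, A proportioning valve offline=occurs → all inputs occur → occurs.
Front circuit inoperative [AND]: Rear circuit down=occurs, Service line lost=occurs, B master cylinder 2 faulted=occurs, Bleed valve 2 lost=occurs → all inputs occur → occurs.
Braking system failure [OR]: ABS chain fails=not, Front circuit inoperative=occurs, #1 caliper 2 lost=not, #2 booster 2 fails=not → at least one input occurs → occurs.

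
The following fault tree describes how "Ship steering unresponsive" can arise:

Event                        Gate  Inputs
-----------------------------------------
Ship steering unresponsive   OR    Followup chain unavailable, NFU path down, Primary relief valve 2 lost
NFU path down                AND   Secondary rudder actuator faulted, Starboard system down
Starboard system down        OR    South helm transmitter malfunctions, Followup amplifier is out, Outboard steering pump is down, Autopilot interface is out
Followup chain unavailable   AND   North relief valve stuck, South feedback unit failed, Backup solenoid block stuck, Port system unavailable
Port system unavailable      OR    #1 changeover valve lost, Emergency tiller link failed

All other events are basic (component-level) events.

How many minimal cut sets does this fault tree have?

7

Port system unavailable [OR]: union of children's cut sets → 2 cut set(s).
Followup chain unavailable [AND]: one cut set from each child combined → 1 × 1 × 1 × 2 = 2 cut set(s).
Starboard system down [OR]: union of children's cut sets → 4 cut set(s).
NFU path down [AND]: one cut set from each child combined → 1 × 4 = 4 cut set(s).
Ship steering unresponsive [OR]: union of children's cut sets → 7 cut set(s).
Minimal cut sets: {#1 changeover valve lost, Backup solenoid block stuck, North relief valve stuck, South feedback unit failed}; {Backup solenoid block stuck, Emergency tiller link failed, North relief valve stuck, South feedback unit failed}; {Secondary rudder actuator faulted, South helm transmitter malfunctions}; {Followup amplifier is out, Secondary rudder actuator faulted}; {Outboard steering pump is down, Secondary rudder actuator faulted}; {Autopilot interface is out, Secondary rudder actuator faulted}; {Primary relief valve 2 lost}.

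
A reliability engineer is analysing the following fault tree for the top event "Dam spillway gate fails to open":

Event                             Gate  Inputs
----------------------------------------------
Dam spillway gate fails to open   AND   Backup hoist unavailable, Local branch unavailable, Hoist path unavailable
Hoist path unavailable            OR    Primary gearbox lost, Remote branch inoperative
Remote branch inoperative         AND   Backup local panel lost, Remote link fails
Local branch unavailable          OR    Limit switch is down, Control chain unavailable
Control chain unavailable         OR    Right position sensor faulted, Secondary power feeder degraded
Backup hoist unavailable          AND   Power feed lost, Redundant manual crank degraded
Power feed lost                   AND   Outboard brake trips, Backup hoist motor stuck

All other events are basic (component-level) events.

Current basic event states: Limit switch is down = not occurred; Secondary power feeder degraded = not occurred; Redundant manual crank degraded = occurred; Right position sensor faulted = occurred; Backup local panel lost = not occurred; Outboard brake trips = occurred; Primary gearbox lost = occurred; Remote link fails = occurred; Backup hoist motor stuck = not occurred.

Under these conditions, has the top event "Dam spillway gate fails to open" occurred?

No

Power feed lost [AND]: Outboard brake trips=occurs, Backup hoist motor stuck=not → not all inputs occur → does not occur.
Backup hoist unavailable [AND]: Power feed lost=not, Redundant manual crank degraded=occurs → not all inputs occur → does not occur.
Control chain unavailable [OR]: Right position sensor faulted=occurs, Secondary power feeder degraded=not → at least one input occurs → occurs.
Local branch unavailable [OR]: Limit switch is down=not, Control chain unavailable=occurs → at least one input occurs → occurs.
Remote branch inoperative [AND]: Backup local panel lost=not, Remote link fails=occurs → not all inputs occur → does not occur.
Hoist path unavailable [OR]: Primary gearbox lost=occurs, Remote branch inoperative=not → at least one input occurs → occurs.
Dam spillway gate fails to open [AND]: Backup hoist unavailable=not, Local branch unavailable=occurs, Hoist path unavailable=occurs → not all inputs occur → does not occur.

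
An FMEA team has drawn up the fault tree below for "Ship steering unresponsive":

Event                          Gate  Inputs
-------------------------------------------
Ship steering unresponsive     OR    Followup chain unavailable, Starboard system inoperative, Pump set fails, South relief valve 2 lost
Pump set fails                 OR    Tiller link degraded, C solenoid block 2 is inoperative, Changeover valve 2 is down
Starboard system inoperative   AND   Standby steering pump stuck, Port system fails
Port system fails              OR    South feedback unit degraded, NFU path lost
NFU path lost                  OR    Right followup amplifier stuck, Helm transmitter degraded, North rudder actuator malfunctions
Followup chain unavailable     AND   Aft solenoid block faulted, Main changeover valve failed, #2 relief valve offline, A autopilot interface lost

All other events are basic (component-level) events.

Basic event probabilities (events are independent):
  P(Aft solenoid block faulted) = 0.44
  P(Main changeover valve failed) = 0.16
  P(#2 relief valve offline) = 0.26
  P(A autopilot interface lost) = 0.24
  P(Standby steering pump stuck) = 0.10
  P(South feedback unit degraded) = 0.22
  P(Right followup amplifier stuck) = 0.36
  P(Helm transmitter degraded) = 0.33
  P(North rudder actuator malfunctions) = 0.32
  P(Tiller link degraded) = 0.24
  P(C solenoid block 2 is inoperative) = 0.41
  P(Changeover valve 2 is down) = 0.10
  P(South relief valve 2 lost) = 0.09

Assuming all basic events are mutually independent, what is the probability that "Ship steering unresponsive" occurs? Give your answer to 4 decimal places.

P(Followup chain unavailable) [AND] = 0.44 × 0.16 × 0.26 × 0.24 = 0.004393
P(NFU path lost) [OR] = 1 − (1−0.36) × (1−0.33) × (1−0.32) = 0.708416
P(Port system fails) [OR] = 1 − (1−0.22) × (1−0.708416) = 0.772564
P(Starboard system inoperative) [AND] = 0.10 × 0.772564 = 0.077256
P(Pump set fails) [OR] = 1 − (1−0.24) × (1−0.41) × (1−0.10) = 0.596440
P(Ship steering unresponsive) [OR] = 1 − (1−0.004393) × (1−0.077256) × (1−0.596440) × (1−0.09) = 0.662621
Rounded to 4 decimal places: P(Ship steering unresponsive) ≈ 0.6626.

0.6626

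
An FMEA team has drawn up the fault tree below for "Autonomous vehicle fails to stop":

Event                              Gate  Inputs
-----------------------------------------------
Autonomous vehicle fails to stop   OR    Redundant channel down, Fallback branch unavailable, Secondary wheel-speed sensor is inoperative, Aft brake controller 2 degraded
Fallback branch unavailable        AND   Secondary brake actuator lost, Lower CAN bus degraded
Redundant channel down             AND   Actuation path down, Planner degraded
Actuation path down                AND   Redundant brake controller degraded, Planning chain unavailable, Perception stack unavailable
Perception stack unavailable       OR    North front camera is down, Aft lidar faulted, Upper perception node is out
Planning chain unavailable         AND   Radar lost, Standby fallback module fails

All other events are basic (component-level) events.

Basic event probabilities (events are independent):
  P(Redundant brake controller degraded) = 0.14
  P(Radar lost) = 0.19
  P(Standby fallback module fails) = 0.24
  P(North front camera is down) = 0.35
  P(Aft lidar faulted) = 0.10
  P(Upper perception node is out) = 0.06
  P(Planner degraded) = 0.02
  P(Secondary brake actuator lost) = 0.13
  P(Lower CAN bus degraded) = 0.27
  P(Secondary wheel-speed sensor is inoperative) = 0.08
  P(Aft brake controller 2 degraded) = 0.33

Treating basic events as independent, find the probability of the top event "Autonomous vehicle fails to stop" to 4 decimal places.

P(Planning chain unavailable) [AND] = 0.19 × 0.24 = 0.045600
P(Perception stack unavailable) [OR] = 1 − (1−0.35) × (1−0.10) × (1−0.06) = 0.450100
P(Actuation path down) [AND] = 0.14 × 0.045600 × 0.450100 = 0.002873
P(Redundant channel down) [AND] = 0.002873 × 0.02 = 0.000057
P(Fallback branch unavailable) [AND] = 0.13 × 0.27 = 0.035100
P(Autonomous vehicle fails to stop) [OR] = 1 − (1−0.000057) × (1−0.035100) × (1−0.08) × (1−0.33) = 0.405270
Rounded to 4 decimal places: P(Autonomous vehicle fails to stop) ≈ 0.4053.

0.4053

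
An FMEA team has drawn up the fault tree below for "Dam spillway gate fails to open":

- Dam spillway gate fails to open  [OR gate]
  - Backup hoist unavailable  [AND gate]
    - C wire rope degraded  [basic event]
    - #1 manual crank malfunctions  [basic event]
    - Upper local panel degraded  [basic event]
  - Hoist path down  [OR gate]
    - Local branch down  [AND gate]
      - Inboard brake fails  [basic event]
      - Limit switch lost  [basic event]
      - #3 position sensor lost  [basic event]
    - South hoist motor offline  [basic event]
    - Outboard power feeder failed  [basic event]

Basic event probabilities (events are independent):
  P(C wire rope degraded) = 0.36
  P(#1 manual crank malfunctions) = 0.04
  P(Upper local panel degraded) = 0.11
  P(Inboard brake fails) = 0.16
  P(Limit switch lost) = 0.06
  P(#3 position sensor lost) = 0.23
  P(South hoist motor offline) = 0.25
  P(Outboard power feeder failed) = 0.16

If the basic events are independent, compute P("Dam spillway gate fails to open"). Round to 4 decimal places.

0.3724

P(Backup hoist unavailable) [AND] = 0.36 × 0.04 × 0.11 = 0.001584
P(Local branch down) [AND] = 0.16 × 0.06 × 0.23 = 0.002208
P(Hoist path down) [OR] = 1 − (1−0.002208) × (1−0.25) × (1−0.16) = 0.371391
P(Dam spillway gate fails to open) [OR] = 1 − (1−0.001584) × (1−0.371391) = 0.372387
Rounded to 4 decimal places: P(Dam spillway gate fails to open) ≈ 0.3724.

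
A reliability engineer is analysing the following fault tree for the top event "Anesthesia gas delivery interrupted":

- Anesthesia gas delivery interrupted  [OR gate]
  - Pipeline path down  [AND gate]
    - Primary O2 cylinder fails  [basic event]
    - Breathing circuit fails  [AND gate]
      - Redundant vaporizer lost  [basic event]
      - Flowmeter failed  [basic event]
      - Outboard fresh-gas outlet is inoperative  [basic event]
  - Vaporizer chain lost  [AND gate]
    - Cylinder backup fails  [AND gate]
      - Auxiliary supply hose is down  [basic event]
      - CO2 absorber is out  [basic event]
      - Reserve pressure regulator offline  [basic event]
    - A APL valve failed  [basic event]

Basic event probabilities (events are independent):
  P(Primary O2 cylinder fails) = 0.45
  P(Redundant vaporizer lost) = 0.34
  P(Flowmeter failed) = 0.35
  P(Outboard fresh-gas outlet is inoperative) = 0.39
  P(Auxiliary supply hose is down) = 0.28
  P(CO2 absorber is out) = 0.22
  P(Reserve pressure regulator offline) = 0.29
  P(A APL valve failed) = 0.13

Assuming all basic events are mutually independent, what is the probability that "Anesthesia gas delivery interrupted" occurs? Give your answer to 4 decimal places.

P(Breathing circuit fails) [AND] = 0.34 × 0.35 × 0.39 = 0.046410
P(Pipeline path down) [AND] = 0.45 × 0.046410 = 0.020885
P(Cylinder backup fails) [AND] = 0.28 × 0.22 × 0.29 = 0.017864
P(Vaporizer chain lost) [AND] = 0.017864 × 0.13 = 0.002322
P(Anesthesia gas delivery interrupted) [OR] = 1 − (1−0.020885) × (1−0.002322) = 0.023159
Rounded to 4 decimal places: P(Anesthesia gas delivery interrupted) ≈ 0.0232.

0.0232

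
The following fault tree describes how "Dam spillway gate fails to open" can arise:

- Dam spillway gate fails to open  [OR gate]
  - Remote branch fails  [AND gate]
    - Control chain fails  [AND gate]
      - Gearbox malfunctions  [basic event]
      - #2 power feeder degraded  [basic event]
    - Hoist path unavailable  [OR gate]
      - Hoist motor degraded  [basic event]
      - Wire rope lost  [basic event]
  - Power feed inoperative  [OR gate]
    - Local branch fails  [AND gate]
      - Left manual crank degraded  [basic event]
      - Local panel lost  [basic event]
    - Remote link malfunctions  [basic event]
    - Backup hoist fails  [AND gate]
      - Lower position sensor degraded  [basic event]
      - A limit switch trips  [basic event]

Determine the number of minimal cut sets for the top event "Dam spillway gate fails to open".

5

Control chain fails [AND]: one cut set from each child combined → 1 × 1 = 1 cut set(s).
Hoist path unavailable [OR]: union of children's cut sets → 2 cut set(s).
Remote branch fails [AND]: one cut set from each child combined → 1 × 2 = 2 cut set(s).
Local branch fails [AND]: one cut set from each child combined → 1 × 1 = 1 cut set(s).
Backup hoist fails [AND]: one cut set from each child combined → 1 × 1 = 1 cut set(s).
Power feed inoperative [OR]: union of children's cut sets → 3 cut set(s).
Dam spillway gate fails to open [OR]: union of children's cut sets → 5 cut set(s).
Minimal cut sets: {#2 power feeder degraded, Gearbox malfunctions, Hoist motor degraded}; {#2 power feeder degraded, Gearbox malfunctions, Wire rope lost}; {Left manual crank degraded, Local panel lost}; {Remote link malfunctions}; {A limit switch trips, Lower position sensor degraded}.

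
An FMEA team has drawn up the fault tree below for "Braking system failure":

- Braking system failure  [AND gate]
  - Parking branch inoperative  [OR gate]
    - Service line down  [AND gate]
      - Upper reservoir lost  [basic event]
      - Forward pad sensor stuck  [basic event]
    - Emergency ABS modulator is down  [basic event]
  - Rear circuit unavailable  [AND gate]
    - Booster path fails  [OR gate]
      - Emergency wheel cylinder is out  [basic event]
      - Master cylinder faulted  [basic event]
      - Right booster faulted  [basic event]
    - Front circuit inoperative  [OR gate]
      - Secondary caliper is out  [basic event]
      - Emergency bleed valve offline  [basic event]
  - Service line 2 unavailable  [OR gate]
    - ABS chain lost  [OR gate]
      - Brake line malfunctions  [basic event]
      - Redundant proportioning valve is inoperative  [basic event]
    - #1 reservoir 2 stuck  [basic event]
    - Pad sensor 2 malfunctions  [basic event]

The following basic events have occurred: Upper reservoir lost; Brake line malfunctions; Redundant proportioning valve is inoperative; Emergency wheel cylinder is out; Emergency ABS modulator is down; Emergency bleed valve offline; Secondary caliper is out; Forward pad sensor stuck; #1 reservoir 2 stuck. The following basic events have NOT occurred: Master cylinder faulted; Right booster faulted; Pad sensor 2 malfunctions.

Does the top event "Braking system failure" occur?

Yes

Service line down [AND]: Upper reservoir lost=occurs, Forward pad sensor stuck=occurs → all inputs occur → occurs.
Parking branch inoperative [OR]: Service line down=occurs, Emergency ABS modulator is down=occurs → at least one input occurs → occurs.
Booster path fails [OR]: Emergency wheel cylinder is out=occurs, Master cylinder faulted=not, Right booster faulted=not → at least one input occurs → occurs.
Front circuit inoperative [OR]: Secondary caliper is out=occurs, Emergency bleed valve offline=occurs → at least one input occurs → occurs.
Rear circuit unavailable [AND]: Booster path fails=occurs, Front circuit inoperative=occurs → all inputs occur → occurs.
ABS chain lost [OR]: Brake line malfunctions=occurs, Redundant proportioning valve is inoperative=occurs → at least one input occurs → occurs.
Service line 2 unavailable [OR]: ABS chain lost=occurs, #1 reservoir 2 stuck=occurs, Pad sensor 2 malfunctions=not → at least one input occurs → occurs.
Braking system failure [AND]: Parking branch inoperative=occurs, Rear circuit unavailable=occurs, Service line 2 unavailable=occurs → all inputs occur → occurs.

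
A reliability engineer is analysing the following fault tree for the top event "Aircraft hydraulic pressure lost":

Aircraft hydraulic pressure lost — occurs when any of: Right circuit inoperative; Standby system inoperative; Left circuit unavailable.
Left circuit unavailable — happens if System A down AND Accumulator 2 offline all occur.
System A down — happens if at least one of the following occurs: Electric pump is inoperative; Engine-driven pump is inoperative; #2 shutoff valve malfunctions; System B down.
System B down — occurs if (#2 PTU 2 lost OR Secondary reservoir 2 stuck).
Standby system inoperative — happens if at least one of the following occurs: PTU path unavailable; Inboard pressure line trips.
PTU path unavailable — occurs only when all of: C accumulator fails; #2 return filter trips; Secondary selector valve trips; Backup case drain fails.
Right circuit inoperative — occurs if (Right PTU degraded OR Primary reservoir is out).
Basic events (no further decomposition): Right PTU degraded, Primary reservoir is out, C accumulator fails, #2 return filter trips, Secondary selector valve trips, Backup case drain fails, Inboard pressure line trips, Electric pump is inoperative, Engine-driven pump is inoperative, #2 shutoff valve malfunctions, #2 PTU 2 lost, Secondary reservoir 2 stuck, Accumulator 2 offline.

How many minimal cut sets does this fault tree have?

9

Right circuit inoperative [OR]: union of children's cut sets → 2 cut set(s).
PTU path unavailable [AND]: one cut set from each child combined → 1 × 1 × 1 × 1 = 1 cut set(s).
Standby system inoperative [OR]: union of children's cut sets → 2 cut set(s).
System B down [OR]: union of children's cut sets → 2 cut set(s).
System A down [OR]: union of children's cut sets → 5 cut set(s).
Left circuit unavailable [AND]: one cut set from each child combined → 5 × 1 = 5 cut set(s).
Aircraft hydraulic pressure lost [OR]: union of children's cut sets → 9 cut set(s).
Minimal cut sets: {Right PTU degraded}; {Primary reservoir is out}; {#2 return filter trips, Backup case drain fails, C accumulator fails, Secondary selector valve trips}; {Inboard pressure line trips}; {Accumulator 2 offline, Electric pump is inoperative}; {Accumulator 2 offline, Engine-driven pump is inoperative}; {#2 shutoff valve malfunctions, Accumulator 2 offline}; {#2 PTU 2 lost, Accumulator 2 offline}; {Accumulator 2 offline, Secondary reservoir 2 stuck}.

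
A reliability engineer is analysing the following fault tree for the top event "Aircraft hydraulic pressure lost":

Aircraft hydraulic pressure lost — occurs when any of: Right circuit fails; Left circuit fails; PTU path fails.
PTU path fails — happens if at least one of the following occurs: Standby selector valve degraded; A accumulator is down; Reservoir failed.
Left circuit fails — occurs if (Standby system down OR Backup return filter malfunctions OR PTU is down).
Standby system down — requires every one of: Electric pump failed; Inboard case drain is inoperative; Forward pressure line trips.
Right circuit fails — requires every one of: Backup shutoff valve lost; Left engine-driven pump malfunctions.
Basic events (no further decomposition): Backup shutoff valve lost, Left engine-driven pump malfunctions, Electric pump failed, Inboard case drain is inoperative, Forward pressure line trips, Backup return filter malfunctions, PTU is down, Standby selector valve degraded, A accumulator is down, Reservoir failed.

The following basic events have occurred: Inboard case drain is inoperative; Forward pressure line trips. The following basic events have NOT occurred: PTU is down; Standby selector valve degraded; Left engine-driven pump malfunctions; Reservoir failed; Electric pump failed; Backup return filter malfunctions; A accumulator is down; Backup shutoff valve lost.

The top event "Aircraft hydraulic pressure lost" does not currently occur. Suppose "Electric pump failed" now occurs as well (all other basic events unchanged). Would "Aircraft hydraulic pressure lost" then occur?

Yes

Counterfactual: set "Electric pump failed" to occurred.
Right circuit fails [AND]: Backup shutoff valve lost=not, Left engine-driven pump malfunctions=not → not all inputs occur → does not occur.
Standby system down [AND]: Electric pump failed=occurs, Inboard case drain is inoperative=occurs, Forward pressure line trips=occurs → all inputs occur → occurs.
Left circuit fails [OR]: Standby system down=occurs, Backup return filter malfunctions=not, PTU is down=not → at least one input occurs → occurs.
PTU path fails [OR]: Standby selector valve degraded=not, A accumulator is down=not, Reservoir failed=not → no input occurs → does not occur.
Aircraft hydraulic pressure lost [OR]: Right circuit fails=not, Left circuit fails=occurs, PTU path fails=not → at least one input occurs → occurs.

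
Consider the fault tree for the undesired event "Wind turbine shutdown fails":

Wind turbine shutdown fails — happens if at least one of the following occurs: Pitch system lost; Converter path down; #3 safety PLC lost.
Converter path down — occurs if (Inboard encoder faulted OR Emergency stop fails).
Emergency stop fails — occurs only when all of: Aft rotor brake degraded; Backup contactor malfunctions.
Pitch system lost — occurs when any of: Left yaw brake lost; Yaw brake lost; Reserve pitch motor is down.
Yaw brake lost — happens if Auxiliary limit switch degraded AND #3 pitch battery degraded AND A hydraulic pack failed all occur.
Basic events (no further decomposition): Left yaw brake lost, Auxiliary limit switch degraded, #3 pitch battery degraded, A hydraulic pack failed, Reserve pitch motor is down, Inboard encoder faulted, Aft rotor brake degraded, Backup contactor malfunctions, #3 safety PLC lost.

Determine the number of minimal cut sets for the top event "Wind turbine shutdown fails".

Yaw brake lost [AND]: one cut set from each child combined → 1 × 1 × 1 = 1 cut set(s).
Pitch system lost [OR]: union of children's cut sets → 3 cut set(s).
Emergency stop fails [AND]: one cut set from each child combined → 1 × 1 = 1 cut set(s).
Converter path down [OR]: union of children's cut sets → 2 cut set(s).
Wind turbine shutdown fails [OR]: union of children's cut sets → 6 cut set(s).
Minimal cut sets: {Left yaw brake lost}; {#3 pitch battery degraded, A hydraulic pack failed, Auxiliary limit switch degraded}; {Reserve pitch motor is down}; {Inboard encoder faulted}; {Aft rotor brake degraded, Backup contactor malfunctions}; {#3 safety PLC lost}.

6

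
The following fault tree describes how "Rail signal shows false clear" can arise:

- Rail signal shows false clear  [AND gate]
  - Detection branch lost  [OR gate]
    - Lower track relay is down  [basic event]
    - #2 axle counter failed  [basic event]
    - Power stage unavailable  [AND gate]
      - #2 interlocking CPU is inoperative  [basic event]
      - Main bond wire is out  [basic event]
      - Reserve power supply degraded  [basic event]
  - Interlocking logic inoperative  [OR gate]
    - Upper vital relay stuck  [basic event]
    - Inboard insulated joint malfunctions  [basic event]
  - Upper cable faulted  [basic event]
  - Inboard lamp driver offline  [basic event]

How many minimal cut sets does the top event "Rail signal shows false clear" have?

Power stage unavailable [AND]: one cut set from each child combined → 1 × 1 × 1 = 1 cut set(s).
Detection branch lost [OR]: union of children's cut sets → 3 cut set(s).
Interlocking logic inoperative [OR]: union of children's cut sets → 2 cut set(s).
Rail signal shows false clear [AND]: one cut set from each child combined → 3 × 2 × 1 × 1 = 6 cut set(s).
Minimal cut sets: {Inboard lamp driver offline, Lower track relay is down, Upper cable faulted, Upper vital relay stuck}; {Inboard insulated joint malfunctions, Inboard lamp driver offline, Lower track relay is down, Upper cable faulted}; {#2 axle counter failed, Inboard lamp driver offline, Upper cable faulted, Upper vital relay stuck}; {#2 axle counter failed, Inboard insulated joint malfunctions, Inboard lamp driver offline, Upper cable faulted}; {#2 interlocking CPU is inoperative, Inboard lamp driver offline, Main bond wire is out, Reserve power supply degraded, Upper cable faulted, Upper vital relay stuck}; {#2 interlocking CPU is inoperative, Inboard insulated joint malfunctions, Inboard lamp driver offline, Main bond wire is out, Reserve power supply degraded, Upper cable faulted}.

6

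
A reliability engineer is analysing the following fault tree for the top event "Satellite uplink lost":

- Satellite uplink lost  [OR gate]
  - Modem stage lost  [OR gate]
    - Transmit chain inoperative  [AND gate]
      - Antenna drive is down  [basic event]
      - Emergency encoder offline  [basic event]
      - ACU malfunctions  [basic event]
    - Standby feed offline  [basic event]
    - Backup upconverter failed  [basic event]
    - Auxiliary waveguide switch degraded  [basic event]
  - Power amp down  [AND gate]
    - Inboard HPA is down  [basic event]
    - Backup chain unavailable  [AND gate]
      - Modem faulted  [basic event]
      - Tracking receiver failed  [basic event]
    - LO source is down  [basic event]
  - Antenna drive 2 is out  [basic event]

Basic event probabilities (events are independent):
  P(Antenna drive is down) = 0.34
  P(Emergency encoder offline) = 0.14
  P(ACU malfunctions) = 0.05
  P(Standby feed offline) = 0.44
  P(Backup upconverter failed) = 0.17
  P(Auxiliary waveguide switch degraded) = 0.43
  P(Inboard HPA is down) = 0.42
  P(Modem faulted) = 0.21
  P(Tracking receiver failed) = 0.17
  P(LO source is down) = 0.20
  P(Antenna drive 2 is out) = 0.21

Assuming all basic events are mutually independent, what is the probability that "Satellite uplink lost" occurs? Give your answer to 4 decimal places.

0.7918

P(Transmit chain inoperative) [AND] = 0.34 × 0.14 × 0.05 = 0.002380
P(Modem stage lost) [OR] = 1 − (1−0.002380) × (1−0.44) × (1−0.17) × (1−0.43) = 0.735695
P(Backup chain unavailable) [AND] = 0.21 × 0.17 = 0.035700
P(Power amp down) [AND] = 0.42 × 0.035700 × 0.20 = 0.002999
P(Satellite uplink lost) [OR] = 1 − (1−0.735695) × (1−0.002999) × (1−0.21) = 0.791825
Rounded to 4 decimal places: P(Satellite uplink lost) ≈ 0.7918.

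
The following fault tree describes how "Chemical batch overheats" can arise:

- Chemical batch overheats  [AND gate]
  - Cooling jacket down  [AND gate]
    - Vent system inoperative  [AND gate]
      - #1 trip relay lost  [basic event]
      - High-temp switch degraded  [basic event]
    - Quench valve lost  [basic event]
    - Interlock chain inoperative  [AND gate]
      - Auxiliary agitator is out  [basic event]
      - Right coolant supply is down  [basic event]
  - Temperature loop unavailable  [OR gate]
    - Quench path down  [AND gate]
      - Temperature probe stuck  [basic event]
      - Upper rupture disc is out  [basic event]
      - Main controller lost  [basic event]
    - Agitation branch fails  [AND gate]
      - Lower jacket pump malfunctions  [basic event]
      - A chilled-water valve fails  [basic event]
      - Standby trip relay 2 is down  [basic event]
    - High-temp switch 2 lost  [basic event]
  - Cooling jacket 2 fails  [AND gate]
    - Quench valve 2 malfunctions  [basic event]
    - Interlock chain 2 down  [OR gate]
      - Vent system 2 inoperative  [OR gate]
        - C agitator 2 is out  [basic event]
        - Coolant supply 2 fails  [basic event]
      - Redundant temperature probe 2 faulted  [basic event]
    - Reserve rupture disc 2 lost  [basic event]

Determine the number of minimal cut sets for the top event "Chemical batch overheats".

9

Vent system inoperative [AND]: one cut set from each child combined → 1 × 1 = 1 cut set(s).
Interlock chain inoperative [AND]: one cut set from each child combined → 1 × 1 = 1 cut set(s).
Cooling jacket down [AND]: one cut set from each child combined → 1 × 1 × 1 = 1 cut set(s).
Quench path down [AND]: one cut set from each child combined → 1 × 1 × 1 = 1 cut set(s).
Agitation branch fails [AND]: one cut set from each child combined → 1 × 1 × 1 = 1 cut set(s).
Temperature loop unavailable [OR]: union of children's cut sets → 3 cut set(s).
Vent system 2 inoperative [OR]: union of children's cut sets → 2 cut set(s).
Interlock chain 2 down [OR]: union of children's cut sets → 3 cut set(s).
Cooling jacket 2 fails [AND]: one cut set from each child combined → 1 × 3 × 1 = 3 cut set(s).
Chemical batch overheats [AND]: one cut set from each child combined → 1 × 3 × 3 = 9 cut set(s).
Minimal cut sets: {#1 trip relay lost, Auxiliary agitator is out, C agitator 2 is out, High-temp switch degraded, Main controller lost, Quench valve 2 malfunctions, Quench valve lost, Reserve rupture disc 2 lost, Right coolant supply is down, Temperature probe stuck, Upper rupture disc is out}; {#1 trip relay lost, Auxiliary agitator is out, Coolant supply 2 fails, High-temp switch degraded, Main controller lost, Quench valve 2 malfunctions, Quench valve lost, Reserve rupture disc 2 lost, Right coolant supply is down, Temperature probe stuck, Upper rupture disc is out}; {#1 trip relay lost, Auxiliary agitator is out, High-temp switch degraded, Main controller lost, Quench valve 2 malfunctions, Quench valve lost, Redundant temperature probe 2 faulted, Reserve rupture disc 2 lost, Right coolant supply is down, Temperature probe stuck, Upper rupture disc is out}; {#1 trip relay lost, A chilled-water valve fails, Auxiliary agitator is out, C agitator 2 is out, High-temp switch degraded, Lower jacket pump malfunctions, Quench valve 2 malfunctions, Quench valve lost, Reserve rupture disc 2 lost, Right coolant supply is down, Standby trip relay 2 is down}; {#1 trip relay lost, A chilled-water valve fails, Auxiliary agitator is out, Coolant supply 2 fails, High-temp switch degraded, Lower jacket pump malfunctions, Quench valve 2 malfunctions, Quench valve lost, Reserve rupture disc 2 lost, Right coolant supply is down, Standby trip relay 2 is down}; {#1 trip relay lost, A chilled-water valve fails, Auxiliary agitator is out, High-temp switch degraded, Lower jacket pump malfunctions, Quench valve 2 malfunctions, Quench valve lost, Redundant temperature probe 2 faulted, Reserve rupture disc 2 lost, Right coolant supply is down, Standby trip relay 2 is down}; {#1 trip relay lost, Auxiliary agitator is out, C agitator 2 is out, High-temp switch 2 lost, High-temp switch degraded, Quench valve 2 malfunctions, Quench valve lost, Reserve rupture disc 2 lost, Right coolant supply is down}; {#1 trip relay lost, Auxiliary agitator is out, Coolant supply 2 fails, High-temp switch 2 lost, High-temp switch degraded, Quench valve 2 malfunctions, Quench valve lost, Reserve rupture disc 2 lost, Right coolant supply is down}; {#1 trip relay lost, Auxiliary agitator is out, High-temp switch 2 lost, High-temp switch degraded, Quench valve 2 malfunctions, Quench valve lost, Redundant temperature probe 2 faulted, Reserve rupture disc 2 lost, Right coolant supply is down}.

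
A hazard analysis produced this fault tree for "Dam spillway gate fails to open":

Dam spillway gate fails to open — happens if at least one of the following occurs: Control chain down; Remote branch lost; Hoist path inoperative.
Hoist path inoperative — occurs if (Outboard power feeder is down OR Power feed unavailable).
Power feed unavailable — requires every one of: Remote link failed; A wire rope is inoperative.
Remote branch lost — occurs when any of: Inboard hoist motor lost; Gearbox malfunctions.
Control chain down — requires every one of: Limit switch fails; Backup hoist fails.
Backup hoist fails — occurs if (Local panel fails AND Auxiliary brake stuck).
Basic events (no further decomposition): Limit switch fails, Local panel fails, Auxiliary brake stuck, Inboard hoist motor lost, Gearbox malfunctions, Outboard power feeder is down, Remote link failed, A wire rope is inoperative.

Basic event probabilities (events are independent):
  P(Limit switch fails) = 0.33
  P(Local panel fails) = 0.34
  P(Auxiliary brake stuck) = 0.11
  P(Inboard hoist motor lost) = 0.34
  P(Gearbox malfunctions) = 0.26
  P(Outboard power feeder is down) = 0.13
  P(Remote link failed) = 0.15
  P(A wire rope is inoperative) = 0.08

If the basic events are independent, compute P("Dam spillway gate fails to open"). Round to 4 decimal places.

P(Backup hoist fails) [AND] = 0.34 × 0.11 = 0.037400
P(Control chain down) [AND] = 0.33 × 0.037400 = 0.012342
P(Remote branch lost) [OR] = 1 − (1−0.34) × (1−0.26) = 0.511600
P(Power feed unavailable) [AND] = 0.15 × 0.08 = 0.012000
P(Hoist path inoperative) [OR] = 1 − (1−0.13) × (1−0.012000) = 0.140440
P(Dam spillway gate fails to open) [OR] = 1 − (1−0.012342) × (1−0.511600) × (1−0.140440) = 0.585372
Rounded to 4 decimal places: P(Dam spillway gate fails to open) ≈ 0.5854.

0.5854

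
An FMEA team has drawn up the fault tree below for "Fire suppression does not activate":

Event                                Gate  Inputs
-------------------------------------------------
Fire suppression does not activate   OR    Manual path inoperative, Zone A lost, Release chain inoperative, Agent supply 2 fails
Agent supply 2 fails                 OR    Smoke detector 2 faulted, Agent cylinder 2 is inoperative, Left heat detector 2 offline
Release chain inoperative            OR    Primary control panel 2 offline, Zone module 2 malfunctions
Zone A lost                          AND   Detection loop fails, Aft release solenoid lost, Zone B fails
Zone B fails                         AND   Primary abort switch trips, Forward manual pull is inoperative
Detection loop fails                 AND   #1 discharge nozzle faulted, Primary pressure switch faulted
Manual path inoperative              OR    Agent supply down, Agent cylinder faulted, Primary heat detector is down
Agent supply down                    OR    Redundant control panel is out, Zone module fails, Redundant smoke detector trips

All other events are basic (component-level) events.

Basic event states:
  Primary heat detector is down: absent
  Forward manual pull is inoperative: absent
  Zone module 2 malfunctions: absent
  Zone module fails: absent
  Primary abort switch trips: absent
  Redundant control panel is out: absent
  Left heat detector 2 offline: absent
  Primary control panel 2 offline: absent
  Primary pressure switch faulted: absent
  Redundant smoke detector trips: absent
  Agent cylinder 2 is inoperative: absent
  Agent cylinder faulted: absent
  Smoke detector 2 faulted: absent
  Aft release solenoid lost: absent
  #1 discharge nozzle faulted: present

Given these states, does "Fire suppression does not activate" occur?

Agent supply down [OR]: Redundant control panel is out=not, Zone module fails=not, Redundant smoke detector trips=not → no input occurs → does not occur.
Manual path inoperative [OR]: Agent supply down=not, Agent cylinder faulted=not, Primary heat detector is down=not → no input occurs → does not occur.
Detection loop fails [AND]: #1 discharge nozzle faulted=occurs, Primary pressure switch faulted=not → not all inputs occur → does not occur.
Zone B fails [AND]: Primary abort switch trips=not, Forward manual pull is inoperative=not → not all inputs occur → does not occur.
Zone A lost [AND]: Detection loop fails=not, Aft release solenoid lost=not, Zone B fails=not → not all inputs occur → does not occur.
Release chain inoperative [OR]: Primary control panel 2 offline=not, Zone module 2 malfunctions=not → no input occurs → does not occur.
Agent supply 2 fails [OR]: Smoke detector 2 faulted=not, Agent cylinder 2 is inoperative=not, Left heat detector 2 offline=not → no input occurs → does not occur.
Fire suppression does not activate [OR]: Manual path inoperative=not, Zone A lost=not, Release chain inoperative=not, Agent supply 2 fails=not → no input occurs → does not occur.

No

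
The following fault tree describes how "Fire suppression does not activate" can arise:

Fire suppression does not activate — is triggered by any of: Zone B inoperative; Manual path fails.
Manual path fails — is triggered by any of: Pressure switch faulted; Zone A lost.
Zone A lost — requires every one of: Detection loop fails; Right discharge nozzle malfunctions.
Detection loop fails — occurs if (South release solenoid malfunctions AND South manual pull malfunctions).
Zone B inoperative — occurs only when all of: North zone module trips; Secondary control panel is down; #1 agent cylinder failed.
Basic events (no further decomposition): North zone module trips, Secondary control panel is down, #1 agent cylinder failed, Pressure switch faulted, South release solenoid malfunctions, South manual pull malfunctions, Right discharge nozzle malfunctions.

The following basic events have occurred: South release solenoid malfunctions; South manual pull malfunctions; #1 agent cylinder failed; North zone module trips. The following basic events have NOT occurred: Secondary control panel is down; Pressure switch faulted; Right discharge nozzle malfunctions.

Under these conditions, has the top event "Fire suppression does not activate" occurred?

Zone B inoperative [AND]: North zone module trips=occurs, Secondary control panel is down=not, #1 agent cylinder failed=occurs → not all inputs occur → does not occur.
Detection loop fails [AND]: South release solenoid malfunctions=occurs, South manual pull malfunctions=occurs → all inputs occur → occurs.
Zone A lost [AND]: Detection loop fails=occurs, Right discharge nozzle malfunctions=not → not all inputs occur → does not occur.
Manual path fails [OR]: Pressure switch faulted=not, Zone A lost=not → no input occurs → does not occur.
Fire suppression does not activate [OR]: Zone B inoperative=not, Manual path fails=not → no input occurs → does not occur.

No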